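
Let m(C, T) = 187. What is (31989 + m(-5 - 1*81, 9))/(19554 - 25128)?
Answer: -16088/2787 ≈ -5.7725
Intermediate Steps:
(31989 + m(-5 - 1*81, 9))/(19554 - 25128) = (31989 + 187)/(19554 - 25128) = 32176/(-5574) = 32176*(-1/5574) = -16088/2787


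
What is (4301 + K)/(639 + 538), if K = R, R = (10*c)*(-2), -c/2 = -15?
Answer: 3701/1177 ≈ 3.1444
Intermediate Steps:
c = 30 (c = -2*(-15) = 30)
R = -600 (R = (10*30)*(-2) = 300*(-2) = -600)
K = -600
(4301 + K)/(639 + 538) = (4301 - 600)/(639 + 538) = 3701/1177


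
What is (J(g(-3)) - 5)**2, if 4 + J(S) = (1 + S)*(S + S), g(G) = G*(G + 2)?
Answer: 225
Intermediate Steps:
g(G) = G*(2 + G)
J(S) = -4 + 2*S*(1 + S) (J(S) = -4 + (1 + S)*(S + S) = -4 + (1 + S)*(2*S) = -4 + 2*S*(1 + S))
(J(g(-3)) - 5)**2 = ((-4 + 2*(-3*(2 - 3)) + 2*(-3*(2 - 3))**2) - 5)**2 = ((-4 + 2*(-3*(-1)) + 2*(-3*(-1))**2) - 5)**2 = ((-4 + 2*3 + 2*3**2) - 5)**2 = ((-4 + 6 + 2*9) - 5)**2 = ((-4 + 6 + 18) - 5)**2 = (20 - 5)**2 = 15**2 = 225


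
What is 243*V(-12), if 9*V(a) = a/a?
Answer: 27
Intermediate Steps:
V(a) = ⅑ (V(a) = (a/a)/9 = (⅑)*1 = ⅑)
243*V(-12) = 243*(⅑) = 27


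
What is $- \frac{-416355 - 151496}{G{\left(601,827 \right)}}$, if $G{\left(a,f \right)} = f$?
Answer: $\frac{567851}{827} \approx 686.64$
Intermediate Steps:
$- \frac{-416355 - 151496}{G{\left(601,827 \right)}} = - \frac{-416355 - 151496}{827} = - \frac{-567851}{827} = \left(-1\right) \left(- \frac{567851}{827}\right) = \frac{567851}{827}$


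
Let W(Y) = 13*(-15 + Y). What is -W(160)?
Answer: -1885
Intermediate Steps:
W(Y) = -195 + 13*Y
-W(160) = -(-195 + 13*160) = -(-195 + 2080) = -1*1885 = -1885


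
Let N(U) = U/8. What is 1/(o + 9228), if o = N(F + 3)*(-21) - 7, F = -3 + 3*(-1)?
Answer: 8/73831 ≈ 0.00010836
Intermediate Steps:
F = -6 (F = -3 - 3 = -6)
N(U) = U/8 (N(U) = U*(⅛) = U/8)
o = 7/8 (o = ((-6 + 3)/8)*(-21) - 7 = ((⅛)*(-3))*(-21) - 7 = -3/8*(-21) - 7 = 63/8 - 7 = 7/8 ≈ 0.87500)
1/(o + 9228) = 1/(7/8 + 9228) = 1/(73831/8) = 8/73831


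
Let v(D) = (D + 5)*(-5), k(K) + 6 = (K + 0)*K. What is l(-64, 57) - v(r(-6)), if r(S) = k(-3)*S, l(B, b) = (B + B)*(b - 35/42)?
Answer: -21763/3 ≈ -7254.3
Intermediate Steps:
k(K) = -6 + K² (k(K) = -6 + (K + 0)*K = -6 + K*K = -6 + K²)
l(B, b) = 2*B*(-⅚ + b) (l(B, b) = (2*B)*(b - 35*1/42) = (2*B)*(b - ⅚) = (2*B)*(-⅚ + b) = 2*B*(-⅚ + b))
r(S) = 3*S (r(S) = (-6 + (-3)²)*S = (-6 + 9)*S = 3*S)
v(D) = -25 - 5*D (v(D) = (5 + D)*(-5) = -25 - 5*D)
l(-64, 57) - v(r(-6)) = (⅓)*(-64)*(-5 + 6*57) - (-25 - 15*(-6)) = (⅓)*(-64)*(-5 + 342) - (-25 - 5*(-18)) = (⅓)*(-64)*337 - (-25 + 90) = -21568/3 - 1*65 = -21568/3 - 65 = -21763/3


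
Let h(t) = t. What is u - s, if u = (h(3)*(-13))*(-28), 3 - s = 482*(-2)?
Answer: 125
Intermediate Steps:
s = 967 (s = 3 - 482*(-2) = 3 - 1*(-964) = 3 + 964 = 967)
u = 1092 (u = (3*(-13))*(-28) = -39*(-28) = 1092)
u - s = 1092 - 1*967 = 1092 - 967 = 125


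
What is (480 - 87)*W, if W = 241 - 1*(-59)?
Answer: 117900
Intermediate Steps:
W = 300 (W = 241 + 59 = 300)
(480 - 87)*W = (480 - 87)*300 = 393*300 = 117900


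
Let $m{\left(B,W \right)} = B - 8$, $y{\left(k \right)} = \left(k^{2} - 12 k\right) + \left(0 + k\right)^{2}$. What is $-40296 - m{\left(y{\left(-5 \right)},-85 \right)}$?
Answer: $-40398$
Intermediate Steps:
$y{\left(k \right)} = - 12 k + 2 k^{2}$ ($y{\left(k \right)} = \left(k^{2} - 12 k\right) + k^{2} = - 12 k + 2 k^{2}$)
$m{\left(B,W \right)} = -8 + B$
$-40296 - m{\left(y{\left(-5 \right)},-85 \right)} = -40296 - \left(-8 + 2 \left(-5\right) \left(-6 - 5\right)\right) = -40296 - \left(-8 + 2 \left(-5\right) \left(-11\right)\right) = -40296 - \left(-8 + 110\right) = -40296 - 102 = -40398$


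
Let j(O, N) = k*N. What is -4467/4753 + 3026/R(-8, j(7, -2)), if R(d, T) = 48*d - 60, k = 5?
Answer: -8182963/1055166 ≈ -7.7551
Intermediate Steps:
j(O, N) = 5*N
R(d, T) = -60 + 48*d
-4467/4753 + 3026/R(-8, j(7, -2)) = -4467/4753 + 3026/(-60 + 48*(-8)) = -4467*1/4753 + 3026/(-60 - 384) = -4467/4753 + 3026/(-444) = -4467/4753 + 3026*(-1/444) = -4467/4753 - 1513/222 = -8182963/1055166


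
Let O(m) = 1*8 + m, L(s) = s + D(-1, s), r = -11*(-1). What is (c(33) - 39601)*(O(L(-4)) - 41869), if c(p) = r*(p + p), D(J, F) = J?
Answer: 1627540750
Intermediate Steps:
r = 11
L(s) = -1 + s (L(s) = s - 1 = -1 + s)
c(p) = 22*p (c(p) = 11*(p + p) = 11*(2*p) = 22*p)
O(m) = 8 + m
(c(33) - 39601)*(O(L(-4)) - 41869) = (22*33 - 39601)*((8 + (-1 - 4)) - 41869) = (726 - 39601)*((8 - 5) - 41869) = -38875*(3 - 41869) = -38875*(-41866) = 1627540750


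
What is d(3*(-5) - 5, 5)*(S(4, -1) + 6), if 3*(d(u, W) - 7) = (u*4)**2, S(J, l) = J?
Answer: 64210/3 ≈ 21403.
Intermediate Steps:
d(u, W) = 7 + 16*u**2/3 (d(u, W) = 7 + (u*4)**2/3 = 7 + (4*u)**2/3 = 7 + (16*u**2)/3 = 7 + 16*u**2/3)
d(3*(-5) - 5, 5)*(S(4, -1) + 6) = (7 + 16*(3*(-5) - 5)**2/3)*(4 + 6) = (7 + 16*(-15 - 5)**2/3)*10 = (7 + (16/3)*(-20)**2)*10 = (7 + (16/3)*400)*10 = (7 + 6400/3)*10 = (6421/3)*10 = 64210/3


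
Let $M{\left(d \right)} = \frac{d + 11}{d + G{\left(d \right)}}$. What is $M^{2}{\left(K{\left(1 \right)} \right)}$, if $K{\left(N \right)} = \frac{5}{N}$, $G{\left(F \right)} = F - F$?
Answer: $\frac{256}{25} \approx 10.24$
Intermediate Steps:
$G{\left(F \right)} = 0$
$M{\left(d \right)} = \frac{11 + d}{d}$ ($M{\left(d \right)} = \frac{d + 11}{d + 0} = \frac{11 + d}{d}$)
$M^{2}{\left(K{\left(1 \right)} \right)} = \left(\frac{11 + \frac{5}{1}}{5 \cdot 1^{-1}}\right)^{2} = \left(\frac{11 + 5 \cdot 1}{5 \cdot 1}\right)^{2} = \left(\frac{11 + 5}{5}\right)^{2} = \left(\frac{1}{5} \cdot 16\right)^{2} = \left(\frac{16}{5}\right)^{2} = \frac{256}{25}$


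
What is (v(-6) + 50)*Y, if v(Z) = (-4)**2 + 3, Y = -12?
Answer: -828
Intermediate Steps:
v(Z) = 19 (v(Z) = 16 + 3 = 19)
(v(-6) + 50)*Y = (19 + 50)*(-12) = 69*(-12) = -828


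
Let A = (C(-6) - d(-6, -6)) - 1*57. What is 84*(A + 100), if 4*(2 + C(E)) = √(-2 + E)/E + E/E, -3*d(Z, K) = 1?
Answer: 3493 - 7*I*√2 ≈ 3493.0 - 9.8995*I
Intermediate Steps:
d(Z, K) = -⅓ (d(Z, K) = -⅓*1 = -⅓)
C(E) = -7/4 + √(-2 + E)/(4*E) (C(E) = -2 + (√(-2 + E)/E + E/E)/4 = -2 + (√(-2 + E)/E + 1)/4 = -2 + (1 + √(-2 + E)/E)/4 = -2 + (¼ + √(-2 + E)/(4*E)) = -7/4 + √(-2 + E)/(4*E))
A = -701/12 - I*√2/12 (A = ((¼)*(√(-2 - 6) - 7*(-6))/(-6) - 1*(-⅓)) - 1*57 = ((¼)*(-⅙)*(√(-8) + 42) + ⅓) - 57 = ((¼)*(-⅙)*(2*I*√2 + 42) + ⅓) - 57 = ((¼)*(-⅙)*(42 + 2*I*√2) + ⅓) - 57 = ((-7/4 - I*√2/12) + ⅓) - 57 = (-17/12 - I*√2/12) - 57 = -701/12 - I*√2/12 ≈ -58.417 - 0.11785*I)
84*(A + 100) = 84*((-701/12 - I*√2/12) + 100) = 84*(499/12 - I*√2/12) = 3493 - 7*I*√2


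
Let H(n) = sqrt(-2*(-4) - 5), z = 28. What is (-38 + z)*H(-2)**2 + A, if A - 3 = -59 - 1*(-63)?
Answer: -23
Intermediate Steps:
H(n) = sqrt(3) (H(n) = sqrt(8 - 5) = sqrt(3))
A = 7 (A = 3 + (-59 - 1*(-63)) = 3 + (-59 + 63) = 3 + 4 = 7)
(-38 + z)*H(-2)**2 + A = (-38 + 28)*(sqrt(3))**2 + 7 = -10*3 + 7 = -30 + 7 = -23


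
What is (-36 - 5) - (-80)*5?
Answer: 359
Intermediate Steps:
(-36 - 5) - (-80)*5 = -41 - 1*(-400) = -41 + 400 = 359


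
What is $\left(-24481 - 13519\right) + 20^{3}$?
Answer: $-30000$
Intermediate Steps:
$\left(-24481 - 13519\right) + 20^{3} = -38000 + 8000 = -30000$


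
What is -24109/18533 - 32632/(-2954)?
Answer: 266775435/27373241 ≈ 9.7458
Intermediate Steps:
-24109/18533 - 32632/(-2954) = -24109*1/18533 - 32632*(-1/2954) = -24109/18533 + 16316/1477 = 266775435/27373241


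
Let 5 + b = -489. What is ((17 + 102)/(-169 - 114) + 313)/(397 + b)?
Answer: -88460/27451 ≈ -3.2225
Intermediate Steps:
b = -494 (b = -5 - 489 = -494)
((17 + 102)/(-169 - 114) + 313)/(397 + b) = ((17 + 102)/(-169 - 114) + 313)/(397 - 494) = (119/(-283) + 313)/(-97) = (119*(-1/283) + 313)*(-1/97) = (-119/283 + 313)*(-1/97) = (88460/283)*(-1/97) = -88460/27451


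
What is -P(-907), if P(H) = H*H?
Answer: -822649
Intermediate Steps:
P(H) = H**2
-P(-907) = -1*(-907)**2 = -1*822649 = -822649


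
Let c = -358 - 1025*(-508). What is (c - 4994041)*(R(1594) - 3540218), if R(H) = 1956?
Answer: 15829119171138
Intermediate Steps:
c = 520342 (c = -358 + 520700 = 520342)
(c - 4994041)*(R(1594) - 3540218) = (520342 - 4994041)*(1956 - 3540218) = -4473699*(-3538262) = 15829119171138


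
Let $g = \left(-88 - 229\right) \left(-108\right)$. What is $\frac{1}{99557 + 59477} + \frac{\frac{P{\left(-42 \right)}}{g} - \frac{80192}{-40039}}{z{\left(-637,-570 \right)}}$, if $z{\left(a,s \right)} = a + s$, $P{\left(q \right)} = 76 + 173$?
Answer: $- \frac{72758569894759}{43854305933012292} \approx -0.0016591$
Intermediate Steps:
$P{\left(q \right)} = 249$
$g = 34236$ ($g = \left(-317\right) \left(-108\right) = 34236$)
$\frac{1}{99557 + 59477} + \frac{\frac{P{\left(-42 \right)}}{g} - \frac{80192}{-40039}}{z{\left(-637,-570 \right)}} = \frac{1}{99557 + 59477} + \frac{\frac{249}{34236} - \frac{80192}{-40039}}{-637 - 570} = \frac{1}{159034} + \frac{249 \cdot \frac{1}{34236} - - \frac{80192}{40039}}{-1207} = \frac{1}{159034} + \left(\frac{83}{11412} + \frac{80192}{40039}\right) \left(- \frac{1}{1207}\right) = \frac{1}{159034} + \frac{918474341}{456925068} \left(- \frac{1}{1207}\right) = \frac{1}{159034} - \frac{918474341}{551508557076} = - \frac{72758569894759}{43854305933012292}$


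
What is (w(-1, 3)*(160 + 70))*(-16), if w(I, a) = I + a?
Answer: -7360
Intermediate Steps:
(w(-1, 3)*(160 + 70))*(-16) = ((-1 + 3)*(160 + 70))*(-16) = (2*230)*(-16) = 460*(-16) = -7360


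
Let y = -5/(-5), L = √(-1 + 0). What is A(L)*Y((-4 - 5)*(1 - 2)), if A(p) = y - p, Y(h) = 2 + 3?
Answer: 5 - 5*I ≈ 5.0 - 5.0*I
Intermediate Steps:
L = I (L = √(-1) = I ≈ 1.0*I)
Y(h) = 5
y = 1 (y = -5*(-⅕) = 1)
A(p) = 1 - p
A(L)*Y((-4 - 5)*(1 - 2)) = (1 - I)*5 = 5 - 5*I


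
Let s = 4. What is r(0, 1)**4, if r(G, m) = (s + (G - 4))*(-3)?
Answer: 0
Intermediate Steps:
r(G, m) = -3*G (r(G, m) = (4 + (G - 4))*(-3) = (4 + (-4 + G))*(-3) = G*(-3) = -3*G)
r(0, 1)**4 = (-3*0)**4 = 0**4 = 0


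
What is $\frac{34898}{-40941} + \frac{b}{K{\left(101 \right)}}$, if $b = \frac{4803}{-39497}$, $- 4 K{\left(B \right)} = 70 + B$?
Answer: $- \frac{26101564426}{30723886863} \approx -0.84955$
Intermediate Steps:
$K{\left(B \right)} = - \frac{35}{2} - \frac{B}{4}$ ($K{\left(B \right)} = - \frac{70 + B}{4} = - \frac{35}{2} - \frac{B}{4}$)
$b = - \frac{4803}{39497}$ ($b = 4803 \left(- \frac{1}{39497}\right) = - \frac{4803}{39497} \approx -0.1216$)
$\frac{34898}{-40941} + \frac{b}{K{\left(101 \right)}} = \frac{34898}{-40941} - \frac{4803}{39497 \left(- \frac{35}{2} - \frac{101}{4}\right)} = 34898 \left(- \frac{1}{40941}\right) - \frac{4803}{39497 \left(- \frac{35}{2} - \frac{101}{4}\right)} = - \frac{34898}{40941} - \frac{4803}{39497 \left(- \frac{171}{4}\right)} = - \frac{34898}{40941} - - \frac{6404}{2251329} = - \frac{34898}{40941} + \frac{6404}{2251329} = - \frac{26101564426}{30723886863}$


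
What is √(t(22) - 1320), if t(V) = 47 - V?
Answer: I*√1295 ≈ 35.986*I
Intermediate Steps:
√(t(22) - 1320) = √((47 - 1*22) - 1320) = √((47 - 22) - 1320) = √(25 - 1320) = √(-1295) = I*√1295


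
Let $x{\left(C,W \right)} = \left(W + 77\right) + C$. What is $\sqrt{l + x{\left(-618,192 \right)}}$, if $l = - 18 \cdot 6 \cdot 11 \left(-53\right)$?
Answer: $\sqrt{62615} \approx 250.23$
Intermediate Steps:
$x{\left(C,W \right)} = 77 + C + W$ ($x{\left(C,W \right)} = \left(77 + W\right) + C = 77 + C + W$)
$l = 62964$ ($l = \left(-18\right) 66 \left(-53\right) = \left(-1188\right) \left(-53\right) = 62964$)
$\sqrt{l + x{\left(-618,192 \right)}} = \sqrt{62964 + \left(77 - 618 + 192\right)} = \sqrt{62964 - 349} = \sqrt{62615}$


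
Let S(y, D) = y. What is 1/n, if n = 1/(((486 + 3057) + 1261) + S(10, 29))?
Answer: 4814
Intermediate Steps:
n = 1/4814 (n = 1/(((486 + 3057) + 1261) + 10) = 1/((3543 + 1261) + 10) = 1/(4804 + 10) = 1/4814 ≈ 0.00020773)
1/n = 1/(1/4814) = 4814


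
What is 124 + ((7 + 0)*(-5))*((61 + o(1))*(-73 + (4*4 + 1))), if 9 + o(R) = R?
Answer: 104004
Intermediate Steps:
o(R) = -9 + R
124 + ((7 + 0)*(-5))*((61 + o(1))*(-73 + (4*4 + 1))) = 124 + ((7 + 0)*(-5))*((61 + (-9 + 1))*(-73 + (4*4 + 1))) = 124 + (7*(-5))*((61 - 8)*(-73 + (16 + 1))) = 124 - 1855*(-73 + 17) = 124 - 1855*(-56) = 124 - 35*(-2968) = 124 + 103880 = 104004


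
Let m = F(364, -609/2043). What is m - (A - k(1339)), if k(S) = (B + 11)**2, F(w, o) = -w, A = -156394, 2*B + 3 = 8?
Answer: 624849/4 ≈ 1.5621e+5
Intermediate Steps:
B = 5/2 (B = -3/2 + (1/2)*8 = -3/2 + 4 = 5/2 ≈ 2.5000)
k(S) = 729/4 (k(S) = (5/2 + 11)**2 = (27/2)**2 = 729/4)
m = -364 (m = -1*364 = -364)
m - (A - k(1339)) = -364 - (-156394 - 1*729/4) = -364 - (-156394 - 729/4) = -364 - 1*(-626305/4) = -364 + 626305/4 = 624849/4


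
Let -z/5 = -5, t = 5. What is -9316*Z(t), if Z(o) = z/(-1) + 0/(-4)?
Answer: 232900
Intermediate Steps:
z = 25 (z = -5*(-5) = 25)
Z(o) = -25 (Z(o) = 25/(-1) + 0/(-4) = 25*(-1) + 0*(-1/4) = -25 + 0 = -25)
-9316*Z(t) = -9316*(-25) = 232900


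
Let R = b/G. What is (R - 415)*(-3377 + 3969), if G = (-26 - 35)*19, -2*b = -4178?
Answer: -285979808/1159 ≈ -2.4675e+5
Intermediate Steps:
b = 2089 (b = -½*(-4178) = 2089)
G = -1159 (G = -61*19 = -1159)
R = -2089/1159 (R = 2089/(-1159) = 2089*(-1/1159) = -2089/1159 ≈ -1.8024)
(R - 415)*(-3377 + 3969) = (-2089/1159 - 415)*(-3377 + 3969) = -483074/1159*592 = -285979808/1159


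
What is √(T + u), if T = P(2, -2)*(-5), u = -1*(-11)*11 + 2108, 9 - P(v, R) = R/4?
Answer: √8726/2 ≈ 46.707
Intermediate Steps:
P(v, R) = 9 - R/4
u = 2229 (u = 11*11 + 2108 = 121 + 2108 = 2229)
T = -95/2 (T = (9 - ¼*(-2))*(-5) = (9 + ½)*(-5) = (19/2)*(-5) = -95/2 ≈ -47.500)
√(T + u) = √(-95/2 + 2229) = √(4363/2) = √8726/2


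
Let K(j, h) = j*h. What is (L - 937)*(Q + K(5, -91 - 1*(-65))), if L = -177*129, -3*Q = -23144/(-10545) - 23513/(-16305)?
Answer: 21450185946818/6877449 ≈ 3.1189e+6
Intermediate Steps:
Q = -41687167/34387245 (Q = -(-23144/(-10545) - 23513/(-16305))/3 = -(-23144*(-1/10545) - 23513*(-1/16305))/3 = -(23144/10545 + 23513/16305)/3 = -⅓*41687167/11462415 = -41687167/34387245 ≈ -1.2123)
L = -22833
K(j, h) = h*j
(L - 937)*(Q + K(5, -91 - 1*(-65))) = (-22833 - 937)*(-41687167/34387245 + (-91 - 1*(-65))*5) = -23770*(-41687167/34387245 + (-91 + 65)*5) = -23770*(-41687167/34387245 - 26*5) = -23770*(-41687167/34387245 - 130) = -23770*(-4512029017/34387245) = 21450185946818/6877449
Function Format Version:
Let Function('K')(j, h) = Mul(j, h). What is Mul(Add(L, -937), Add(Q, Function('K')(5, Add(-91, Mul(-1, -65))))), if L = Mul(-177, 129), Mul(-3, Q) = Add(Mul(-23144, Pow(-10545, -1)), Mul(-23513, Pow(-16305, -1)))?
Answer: Rational(21450185946818, 6877449) ≈ 3.1189e+6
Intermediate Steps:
Q = Rational(-41687167, 34387245) (Q = Mul(Rational(-1, 3), Add(Mul(-23144, Pow(-10545, -1)), Mul(-23513, Pow(-16305, -1)))) = Mul(Rational(-1, 3), Add(Mul(-23144, Rational(-1, 10545)), Mul(-23513, Rational(-1, 16305)))) = Mul(Rational(-1, 3), Add(Rational(23144, 10545), Rational(23513, 16305))) = Mul(Rational(-1, 3), Rational(41687167, 11462415)) = Rational(-41687167, 34387245) ≈ -1.2123)
L = -22833
Function('K')(j, h) = Mul(h, j)
Mul(Add(L, -937), Add(Q, Function('K')(5, Add(-91, Mul(-1, -65))))) = Mul(Add(-22833, -937), Add(Rational(-41687167, 34387245), Mul(Add(-91, Mul(-1, -65)), 5))) = Mul(-23770, Add(Rational(-41687167, 34387245), Mul(Add(-91, 65), 5))) = Mul(-23770, Add(Rational(-41687167, 34387245), Mul(-26, 5))) = Mul(-23770, Add(Rational(-41687167, 34387245), -130)) = Mul(-23770, Rational(-4512029017, 34387245)) = Rational(21450185946818, 6877449)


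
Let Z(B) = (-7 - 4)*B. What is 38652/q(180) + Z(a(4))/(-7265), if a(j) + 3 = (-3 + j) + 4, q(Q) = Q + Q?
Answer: 936049/8718 ≈ 107.37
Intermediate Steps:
q(Q) = 2*Q
a(j) = -2 + j (a(j) = -3 + ((-3 + j) + 4) = -3 + (1 + j) = -2 + j)
Z(B) = -11*B
38652/q(180) + Z(a(4))/(-7265) = 38652/((2*180)) - 11*(-2 + 4)/(-7265) = 38652/360 - 11*2*(-1/7265) = 38652*(1/360) - 22*(-1/7265) = 3221/30 + 22/7265 = 936049/8718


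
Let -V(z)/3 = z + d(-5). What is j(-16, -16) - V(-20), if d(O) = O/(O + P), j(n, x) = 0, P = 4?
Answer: -45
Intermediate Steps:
d(O) = O/(4 + O) (d(O) = O/(O + 4) = O/(4 + O))
V(z) = -15 - 3*z (V(z) = -3*(z - 5/(4 - 5)) = -3*(z - 5/(-1)) = -3*(z - 5*(-1)) = -3*(z + 5) = -3*(5 + z) = -15 - 3*z)
j(-16, -16) - V(-20) = 0 - (-15 - 3*(-20)) = 0 - (-15 + 60) = 0 - 1*45 = 0 - 45 = -45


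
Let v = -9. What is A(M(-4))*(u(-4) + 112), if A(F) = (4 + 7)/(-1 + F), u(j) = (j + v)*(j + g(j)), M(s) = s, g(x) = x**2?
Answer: 484/5 ≈ 96.800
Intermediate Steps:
u(j) = (-9 + j)*(j + j**2) (u(j) = (j - 9)*(j + j**2) = (-9 + j)*(j + j**2))
A(F) = 11/(-1 + F)
A(M(-4))*(u(-4) + 112) = (11/(-1 - 4))*(-4*(-9 + (-4)**2 - 8*(-4)) + 112) = (11/(-5))*(-4*(-9 + 16 + 32) + 112) = (11*(-1/5))*(-4*39 + 112) = -11*(-156 + 112)/5 = -11/5*(-44) = 484/5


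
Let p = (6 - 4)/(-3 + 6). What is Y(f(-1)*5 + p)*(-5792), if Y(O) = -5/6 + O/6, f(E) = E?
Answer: 81088/9 ≈ 9009.8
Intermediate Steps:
p = ⅔ (p = 2/3 = 2*(⅓) = ⅔ ≈ 0.66667)
Y(O) = -⅚ + O/6 (Y(O) = -5*⅙ + O*(⅙) = -⅚ + O/6)
Y(f(-1)*5 + p)*(-5792) = (-⅚ + (-1*5 + ⅔)/6)*(-5792) = (-⅚ + (-5 + ⅔)/6)*(-5792) = (-⅚ + (⅙)*(-13/3))*(-5792) = (-⅚ - 13/18)*(-5792) = -14/9*(-5792) = 81088/9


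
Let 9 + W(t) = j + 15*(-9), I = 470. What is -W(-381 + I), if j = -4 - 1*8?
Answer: 156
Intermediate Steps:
j = -12 (j = -4 - 8 = -12)
W(t) = -156 (W(t) = -9 + (-12 + 15*(-9)) = -9 + (-12 - 135) = -9 - 147 = -156)
-W(-381 + I) = -1*(-156) = 156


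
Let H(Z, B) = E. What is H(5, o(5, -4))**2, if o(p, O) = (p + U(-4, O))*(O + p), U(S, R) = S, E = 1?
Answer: 1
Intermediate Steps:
o(p, O) = (-4 + p)*(O + p) (o(p, O) = (p - 4)*(O + p) = (-4 + p)*(O + p))
H(Z, B) = 1
H(5, o(5, -4))**2 = 1**2 = 1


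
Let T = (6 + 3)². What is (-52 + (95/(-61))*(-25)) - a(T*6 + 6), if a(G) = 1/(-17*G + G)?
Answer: -6273923/480192 ≈ -13.065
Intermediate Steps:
T = 81 (T = 9² = 81)
a(G) = -1/(16*G) (a(G) = 1/(-16*G) = -1/(16*G))
(-52 + (95/(-61))*(-25)) - a(T*6 + 6) = (-52 + (95/(-61))*(-25)) - (-1)/(16*(81*6 + 6)) = (-52 + (95*(-1/61))*(-25)) - (-1)/(16*(486 + 6)) = (-52 - 95/61*(-25)) - (-1)/(16*492) = (-52 + 2375/61) - (-1)/(16*492) = -797/61 - 1*(-1/7872) = -797/61 + 1/7872 = -6273923/480192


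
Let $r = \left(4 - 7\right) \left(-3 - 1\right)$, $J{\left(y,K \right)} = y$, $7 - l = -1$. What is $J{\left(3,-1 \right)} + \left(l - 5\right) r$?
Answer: $39$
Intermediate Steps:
$l = 8$ ($l = 7 - -1 = 7 + 1 = 8$)
$r = 12$ ($r = \left(-3\right) \left(-4\right) = 12$)
$J{\left(3,-1 \right)} + \left(l - 5\right) r = 3 + \left(8 - 5\right) 12 = 3 + 3 \cdot 12 = 3 + 36 = 39$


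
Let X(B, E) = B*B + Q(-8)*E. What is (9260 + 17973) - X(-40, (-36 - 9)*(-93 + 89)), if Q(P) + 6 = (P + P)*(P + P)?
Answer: -19367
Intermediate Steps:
Q(P) = -6 + 4*P**2 (Q(P) = -6 + (P + P)*(P + P) = -6 + (2*P)*(2*P) = -6 + 4*P**2)
X(B, E) = B**2 + 250*E (X(B, E) = B*B + (-6 + 4*(-8)**2)*E = B**2 + (-6 + 4*64)*E = B**2 + (-6 + 256)*E = B**2 + 250*E)
(9260 + 17973) - X(-40, (-36 - 9)*(-93 + 89)) = (9260 + 17973) - ((-40)**2 + 250*((-36 - 9)*(-93 + 89))) = 27233 - (1600 + 250*(-45*(-4))) = 27233 - (1600 + 250*180) = 27233 - (1600 + 45000) = 27233 - 1*46600 = 27233 - 46600 = -19367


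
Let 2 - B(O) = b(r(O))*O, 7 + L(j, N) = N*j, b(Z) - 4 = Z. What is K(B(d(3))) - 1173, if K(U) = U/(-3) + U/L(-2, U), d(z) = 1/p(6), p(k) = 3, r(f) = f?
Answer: -2312483/1971 ≈ -1173.3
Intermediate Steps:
b(Z) = 4 + Z
L(j, N) = -7 + N*j
d(z) = ⅓ (d(z) = 1/3 = ⅓)
B(O) = 2 - O*(4 + O) (B(O) = 2 - (4 + O)*O = 2 - O*(4 + O))
K(U) = -U/3 + U/(-7 - 2*U) (K(U) = U/(-3) + U/(-7 + U*(-2)) = U*(-⅓) + U/(-7 - 2*U) = -U/3 + U/(-7 - 2*U))
K(B(d(3))) - 1173 = 2*(2 - 1*⅓*(4 + ⅓))*(5 + (2 - 1*⅓*(4 + ⅓)))/(3*(-7 - 2*(2 - 1*⅓*(4 + ⅓)))) - 1173 = 2*(2 - 1*⅓*13/3)*(5 + (2 - 1*⅓*13/3))/(3*(-7 - 2*(2 - 1*⅓*13/3))) - 1173 = 2*(2 - 13/9)*(5 + (2 - 13/9))/(3*(-7 - 2*(2 - 13/9))) - 1173 = (⅔)*(5/9)*(5 + 5/9)/(-7 - 2*5/9) - 1173 = (⅔)*(5/9)*(50/9)/(-7 - 10/9) - 1173 = (⅔)*(5/9)*(50/9)/(-73/9) - 1173 = (⅔)*(5/9)*(-9/73)*(50/9) - 1173 = -500/1971 - 1173 = -2312483/1971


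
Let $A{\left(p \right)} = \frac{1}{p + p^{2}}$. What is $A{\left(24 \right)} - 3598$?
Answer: $- \frac{2158799}{600} \approx -3598.0$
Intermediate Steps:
$A{\left(24 \right)} - 3598 = \frac{1}{24 \left(1 + 24\right)} - 3598 = \frac{1}{24 \cdot 25} - 3598 = \frac{1}{24} \cdot \frac{1}{25} - 3598 = \frac{1}{600} - 3598 = - \frac{2158799}{600}$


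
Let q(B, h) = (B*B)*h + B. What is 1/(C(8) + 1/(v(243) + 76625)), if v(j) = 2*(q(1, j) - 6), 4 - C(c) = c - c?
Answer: 77101/308405 ≈ 0.25000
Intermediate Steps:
C(c) = 4 (C(c) = 4 - (c - c) = 4 - 1*0 = 4 + 0 = 4)
q(B, h) = B + h*B² (q(B, h) = B²*h + B = h*B² + B = B + h*B²)
v(j) = -10 + 2*j (v(j) = 2*(1*(1 + 1*j) - 6) = 2*(1*(1 + j) - 6) = 2*((1 + j) - 6) = 2*(-5 + j) = -10 + 2*j)
1/(C(8) + 1/(v(243) + 76625)) = 1/(4 + 1/((-10 + 2*243) + 76625)) = 1/(4 + 1/((-10 + 486) + 76625)) = 1/(4 + 1/(476 + 76625)) = 1/(4 + 1/77101) = 1/(308405/77101) = 77101/308405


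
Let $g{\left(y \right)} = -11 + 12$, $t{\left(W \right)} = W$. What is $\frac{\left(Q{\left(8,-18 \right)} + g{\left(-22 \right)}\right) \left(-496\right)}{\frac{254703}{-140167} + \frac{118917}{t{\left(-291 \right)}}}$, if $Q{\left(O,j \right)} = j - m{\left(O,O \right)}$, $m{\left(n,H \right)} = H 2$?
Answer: $- \frac{4636303859}{116266373} \approx -39.877$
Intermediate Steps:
$g{\left(y \right)} = 1$
$m{\left(n,H \right)} = 2 H$
$Q{\left(O,j \right)} = j - 2 O$
$\frac{\left(Q{\left(8,-18 \right)} + g{\left(-22 \right)}\right) \left(-496\right)}{\frac{254703}{-140167} + \frac{118917}{t{\left(-291 \right)}}} = \frac{\left(\left(-18 - 16\right) + 1\right) \left(-496\right)}{\frac{254703}{-140167} + \frac{118917}{-291}} = \frac{\left(\left(-18 - 16\right) + 1\right) \left(-496\right)}{254703 \left(- \frac{1}{140167}\right) + 118917 \left(- \frac{1}{291}\right)} = \frac{\left(-34 + 1\right) \left(-496\right)}{- \frac{254703}{140167} - \frac{39639}{97}} = \frac{\left(-33\right) \left(-496\right)}{- \frac{5580785904}{13596199}} = 16368 \left(- \frac{13596199}{5580785904}\right) = - \frac{4636303859}{116266373}$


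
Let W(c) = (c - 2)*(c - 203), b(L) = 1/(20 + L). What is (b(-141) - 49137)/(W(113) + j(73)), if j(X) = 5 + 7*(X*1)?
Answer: 2972789/573177 ≈ 5.1865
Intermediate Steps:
W(c) = (-203 + c)*(-2 + c) (W(c) = (-2 + c)*(-203 + c) = (-203 + c)*(-2 + c))
j(X) = 5 + 7*X
(b(-141) - 49137)/(W(113) + j(73)) = (1/(20 - 141) - 49137)/((406 + 113² - 205*113) + (5 + 7*73)) = (1/(-121) - 49137)/((406 + 12769 - 23165) + (5 + 511)) = (-1/121 - 49137)/(-9990 + 516) = -5945578/121/(-9474) = -5945578/121*(-1/9474) = 2972789/573177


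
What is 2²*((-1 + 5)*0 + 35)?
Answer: 140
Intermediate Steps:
2²*((-1 + 5)*0 + 35) = 4*(4*0 + 35) = 4*(0 + 35) = 4*35 = 140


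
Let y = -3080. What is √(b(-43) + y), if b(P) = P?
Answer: 3*I*√347 ≈ 55.884*I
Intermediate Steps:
√(b(-43) + y) = √(-43 - 3080) = √(-3123) = 3*I*√347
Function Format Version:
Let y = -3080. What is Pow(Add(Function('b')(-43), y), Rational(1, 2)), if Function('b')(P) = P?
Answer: Mul(3, I, Pow(347, Rational(1, 2))) ≈ Mul(55.884, I)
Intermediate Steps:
Pow(Add(Function('b')(-43), y), Rational(1, 2)) = Pow(Add(-43, -3080), Rational(1, 2)) = Pow(-3123, Rational(1, 2)) = Mul(3, I, Pow(347, Rational(1, 2)))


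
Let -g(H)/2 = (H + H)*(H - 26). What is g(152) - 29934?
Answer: -106542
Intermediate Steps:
g(H) = -4*H*(-26 + H) (g(H) = -2*(H + H)*(H - 26) = -2*2*H*(-26 + H) = -4*H*(-26 + H))
g(152) - 29934 = 4*152*(26 - 1*152) - 29934 = 4*152*(26 - 152) - 29934 = 4*152*(-126) - 29934 = -76608 - 29934 = -106542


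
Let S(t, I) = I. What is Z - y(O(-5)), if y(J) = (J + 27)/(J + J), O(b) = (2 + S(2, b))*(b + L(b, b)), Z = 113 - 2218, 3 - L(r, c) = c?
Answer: -2104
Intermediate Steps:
L(r, c) = 3 - c
Z = -2105
O(b) = 6 + 3*b (O(b) = (2 + b)*(b + (3 - b)) = (2 + b)*3 = 6 + 3*b)
y(J) = (27 + J)/(2*J) (y(J) = (27 + J)/((2*J)) = (27 + J)*(1/(2*J)) = (27 + J)/(2*J))
Z - y(O(-5)) = -2105 - (27 + (6 + 3*(-5)))/(2*(6 + 3*(-5))) = -2105 - (27 + (6 - 15))/(2*(6 - 15)) = -2105 - (27 - 9)/(2*(-9)) = -2105 - (-1)*18/(2*9) = -2105 - 1*(-1) = -2105 + 1 = -2104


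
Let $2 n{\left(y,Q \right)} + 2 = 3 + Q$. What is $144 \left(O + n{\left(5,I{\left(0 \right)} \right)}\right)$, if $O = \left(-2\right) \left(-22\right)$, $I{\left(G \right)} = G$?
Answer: $6408$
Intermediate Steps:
$n{\left(y,Q \right)} = \frac{1}{2} + \frac{Q}{2}$ ($n{\left(y,Q \right)} = -1 + \frac{3 + Q}{2} = -1 + \left(\frac{3}{2} + \frac{Q}{2}\right) = \frac{1}{2} + \frac{Q}{2}$)
$O = 44$
$144 \left(O + n{\left(5,I{\left(0 \right)} \right)}\right) = 144 \left(44 + \left(\frac{1}{2} + \frac{1}{2} \cdot 0\right)\right) = 144 \left(44 + \left(\frac{1}{2} + 0\right)\right) = 144 \left(44 + \frac{1}{2}\right) = 144 \cdot \frac{89}{2} = 6408$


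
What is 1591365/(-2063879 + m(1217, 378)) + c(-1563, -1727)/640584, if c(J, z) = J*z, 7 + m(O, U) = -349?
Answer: 303505909505/88154394216 ≈ 3.4429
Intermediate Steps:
m(O, U) = -356 (m(O, U) = -7 - 349 = -356)
1591365/(-2063879 + m(1217, 378)) + c(-1563, -1727)/640584 = 1591365/(-2063879 - 356) - 1563*(-1727)/640584 = 1591365/(-2064235) + 2699301*(1/640584) = 1591365*(-1/2064235) + 899767/213528 = -318273/412847 + 899767/213528 = 303505909505/88154394216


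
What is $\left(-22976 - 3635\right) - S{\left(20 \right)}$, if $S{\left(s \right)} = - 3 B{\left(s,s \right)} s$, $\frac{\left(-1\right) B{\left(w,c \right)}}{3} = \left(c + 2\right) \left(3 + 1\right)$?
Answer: $-42451$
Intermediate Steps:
$B{\left(w,c \right)} = -24 - 12 c$ ($B{\left(w,c \right)} = - 3 \left(c + 2\right) \left(3 + 1\right) = - 3 \left(2 + c\right) 4 = - 3 \left(8 + 4 c\right) = -24 - 12 c$)
$S{\left(s \right)} = s \left(72 + 36 s\right)$ ($S{\left(s \right)} = - 3 \left(-24 - 12 s\right) s = \left(72 + 36 s\right) s = s \left(72 + 36 s\right)$)
$\left(-22976 - 3635\right) - S{\left(20 \right)} = \left(-22976 - 3635\right) - 36 \cdot 20 \left(2 + 20\right) = \left(-22976 - 3635\right) - 36 \cdot 20 \cdot 22 = -26611 - 15840 = -42451$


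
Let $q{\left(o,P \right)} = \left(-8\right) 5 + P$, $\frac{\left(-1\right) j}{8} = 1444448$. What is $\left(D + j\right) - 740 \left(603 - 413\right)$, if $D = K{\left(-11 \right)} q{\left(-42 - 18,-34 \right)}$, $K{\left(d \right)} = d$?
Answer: $-11695370$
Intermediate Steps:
$j = -11555584$ ($j = \left(-8\right) 1444448 = -11555584$)
$q{\left(o,P \right)} = -40 + P$
$D = 814$ ($D = - 11 \left(-40 - 34\right) = \left(-11\right) \left(-74\right) = 814$)
$\left(D + j\right) - 740 \left(603 - 413\right) = \left(814 - 11555584\right) - 740 \left(603 - 413\right) = -11554770 - 140600 = -11695370$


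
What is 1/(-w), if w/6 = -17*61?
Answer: 1/6222 ≈ 0.00016072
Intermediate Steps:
w = -6222 (w = 6*(-17*61) = 6*(-1037) = -6222)
1/(-w) = 1/(-1*(-6222)) = 1/6222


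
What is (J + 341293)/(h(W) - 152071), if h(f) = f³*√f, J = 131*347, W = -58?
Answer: -58813459250/2231109756593 + 75459566000*I*√58/2231109756593 ≈ -0.026361 + 0.25758*I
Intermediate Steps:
J = 45457
h(f) = f^(7/2)
(J + 341293)/(h(W) - 152071) = (45457 + 341293)/((-58)^(7/2) - 152071) = 386750/(-195112*I*√58 - 152071) = 386750/(-152071 - 195112*I*√58)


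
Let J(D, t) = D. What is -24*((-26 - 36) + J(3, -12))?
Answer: 1416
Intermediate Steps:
-24*((-26 - 36) + J(3, -12)) = -24*((-26 - 36) + 3) = -24*(-62 + 3) = -24*(-59) = 1416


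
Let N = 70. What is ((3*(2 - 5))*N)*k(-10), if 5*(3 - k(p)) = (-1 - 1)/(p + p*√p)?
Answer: (-1890*√10 + 9324*I/5)/(√10 - I) ≈ -1887.7 - 7.2445*I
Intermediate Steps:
k(p) = 3 + 2/(5*(p + p^(3/2))) (k(p) = 3 - (-1 - 1)/(5*(p + p*√p)) = 3 - (-2)/(5*(p + p^(3/2))) = 3 + 2/(5*(p + p^(3/2))))
((3*(2 - 5))*N)*k(-10) = ((3*(2 - 5))*70)*((⅖ + 3*(-10) + 3*(-10)^(3/2))/(-10 + (-10)^(3/2))) = ((3*(-3))*70)*((⅖ - 30 + 3*(-10*I*√10))/(-10 - 10*I*√10)) = (-9*70)*((⅖ - 30 - 30*I*√10)/(-10 - 10*I*√10)) = -630*(-148/5 - 30*I*√10)/(-10 - 10*I*√10)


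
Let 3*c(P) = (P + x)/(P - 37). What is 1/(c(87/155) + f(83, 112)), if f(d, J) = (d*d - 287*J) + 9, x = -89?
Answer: -4236/106938629 ≈ -3.9611e-5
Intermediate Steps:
f(d, J) = 9 + d² - 287*J (f(d, J) = (d² - 287*J) + 9 = 9 + d² - 287*J)
c(P) = (-89 + P)/(3*(-37 + P)) (c(P) = ((P - 89)/(P - 37))/3 = ((-89 + P)/(-37 + P))/3 = (-89 + P)/(3*(-37 + P)))
1/(c(87/155) + f(83, 112)) = 1/((-89 + 87/155)/(3*(-37 + 87/155)) + (9 + 83² - 287*112)) = 1/((-89 + 87*(1/155))/(3*(-37 + 87*(1/155))) + (9 + 6889 - 32144)) = 1/((-89 + 87/155)/(3*(-37 + 87/155)) - 25246) = 1/((⅓)*(-13708/155)/(-5648/155) - 25246) = 1/((⅓)*(-155/5648)*(-13708/155) - 25246) = 1/(3427/4236 - 25246) = 1/(-106938629/4236) = -4236/106938629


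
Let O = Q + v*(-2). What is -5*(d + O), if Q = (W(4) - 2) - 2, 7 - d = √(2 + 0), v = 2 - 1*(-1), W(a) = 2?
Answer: 5 + 5*√2 ≈ 12.071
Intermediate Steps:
v = 3 (v = 2 + 1 = 3)
d = 7 - √2 (d = 7 - √(2 + 0) = 7 - √2 ≈ 5.5858)
Q = -2 (Q = (2 - 2) - 2 = 0 - 2 = -2)
O = -8 (O = -2 + 3*(-2) = -2 - 6 = -8)
-5*(d + O) = -5*((7 - √2) - 8) = -5*(-1 - √2) = 5 + 5*√2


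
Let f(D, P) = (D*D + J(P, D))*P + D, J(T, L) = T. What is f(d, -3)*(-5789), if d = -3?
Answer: 121569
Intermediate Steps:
f(D, P) = D + P*(P + D²) (f(D, P) = (D*D + P)*P + D = (D² + P)*P + D = (P + D²)*P + D = P*(P + D²) + D = D + P*(P + D²))
f(d, -3)*(-5789) = (-3 + (-3)² - 3*(-3)²)*(-5789) = (-3 + 9 - 3*9)*(-5789) = (-3 + 9 - 27)*(-5789) = -21*(-5789) = 121569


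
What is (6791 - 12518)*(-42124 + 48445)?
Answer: -36200367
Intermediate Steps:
(6791 - 12518)*(-42124 + 48445) = -5727*6321 = -36200367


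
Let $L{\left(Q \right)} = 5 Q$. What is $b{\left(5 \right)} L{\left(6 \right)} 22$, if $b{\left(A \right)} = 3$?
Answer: $1980$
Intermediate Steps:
$b{\left(5 \right)} L{\left(6 \right)} 22 = 3 \cdot 5 \cdot 6 \cdot 22 = 3 \cdot 30 \cdot 22 = 90 \cdot 22 = 1980$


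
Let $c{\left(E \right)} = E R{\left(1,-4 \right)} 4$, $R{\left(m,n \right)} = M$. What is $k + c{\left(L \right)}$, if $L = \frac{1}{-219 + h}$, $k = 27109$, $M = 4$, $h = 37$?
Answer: $\frac{2466911}{91} \approx 27109.0$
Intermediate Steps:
$R{\left(m,n \right)} = 4$
$L = - \frac{1}{182}$ ($L = \frac{1}{-219 + 37} = \frac{1}{-182} = - \frac{1}{182} \approx -0.0054945$)
$c{\left(E \right)} = 16 E$ ($c{\left(E \right)} = E 4 \cdot 4 = 4 E 4 = 16 E$)
$k + c{\left(L \right)} = 27109 + 16 \left(- \frac{1}{182}\right) = 27109 - \frac{8}{91} = \frac{2466911}{91}$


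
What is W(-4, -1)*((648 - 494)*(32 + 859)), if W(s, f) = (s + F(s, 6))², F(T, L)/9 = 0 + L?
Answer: 343035000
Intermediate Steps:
F(T, L) = 9*L (F(T, L) = 9*(0 + L) = 9*L)
W(s, f) = (54 + s)² (W(s, f) = (s + 9*6)² = (s + 54)² = (54 + s)²)
W(-4, -1)*((648 - 494)*(32 + 859)) = (54 - 4)²*((648 - 494)*(32 + 859)) = 50²*(154*891) = 2500*137214 = 343035000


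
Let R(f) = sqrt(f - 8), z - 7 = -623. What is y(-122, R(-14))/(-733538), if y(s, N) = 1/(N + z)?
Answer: 14/6326398481 + I*sqrt(22)/278361533164 ≈ 2.2129e-9 + 1.685e-11*I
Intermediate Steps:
z = -616 (z = 7 - 623 = -616)
R(f) = sqrt(-8 + f)
y(s, N) = 1/(-616 + N) (y(s, N) = 1/(N - 616) = 1/(-616 + N))
y(-122, R(-14))/(-733538) = 1/(-616 + sqrt(-8 - 14)*(-733538)) = -1/733538/(-616 + sqrt(-22)) = -1/733538/(-616 + I*sqrt(22)) = -1/(733538*(-616 + I*sqrt(22)))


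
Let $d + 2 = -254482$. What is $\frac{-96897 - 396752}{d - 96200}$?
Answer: $\frac{493649}{350684} \approx 1.4077$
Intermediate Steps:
$d = -254484$ ($d = -2 - 254482 = -254484$)
$\frac{-96897 - 396752}{d - 96200} = \frac{-96897 - 396752}{-254484 - 96200} = - \frac{493649}{-254484 - 96200} = - \frac{493649}{-350684} = \left(-493649\right) \left(- \frac{1}{350684}\right) = \frac{493649}{350684}$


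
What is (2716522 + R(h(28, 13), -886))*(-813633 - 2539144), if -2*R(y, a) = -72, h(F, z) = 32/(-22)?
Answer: -9108013181566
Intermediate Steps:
h(F, z) = -16/11 (h(F, z) = 32*(-1/22) = -16/11)
R(y, a) = 36 (R(y, a) = -1/2*(-72) = 36)
(2716522 + R(h(28, 13), -886))*(-813633 - 2539144) = (2716522 + 36)*(-813633 - 2539144) = 2716558*(-3352777) = -9108013181566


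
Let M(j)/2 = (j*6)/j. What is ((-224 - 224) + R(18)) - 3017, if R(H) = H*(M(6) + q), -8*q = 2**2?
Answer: -3258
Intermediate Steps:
q = -1/2 (q = -1/8*2**2 = -1/8*4 = -1/2 ≈ -0.50000)
M(j) = 12 (M(j) = 2*((j*6)/j) = 2*((6*j)/j) = 2*6 = 12)
R(H) = 23*H/2 (R(H) = H*(12 - 1/2) = H*(23/2) = 23*H/2)
((-224 - 224) + R(18)) - 3017 = ((-224 - 224) + (23/2)*18) - 3017 = (-448 + 207) - 3017 = -241 - 3017 = -3258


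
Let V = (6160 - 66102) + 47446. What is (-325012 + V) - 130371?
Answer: -467879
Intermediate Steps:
V = -12496 (V = -59942 + 47446 = -12496)
(-325012 + V) - 130371 = (-325012 - 12496) - 130371 = -337508 - 130371 = -467879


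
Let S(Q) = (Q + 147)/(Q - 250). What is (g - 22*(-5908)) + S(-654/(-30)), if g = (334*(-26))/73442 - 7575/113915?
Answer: 124071242859358955/954577193563 ≈ 1.2998e+5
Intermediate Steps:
g = -154556101/836614543 (g = -8684*1/73442 - 7575*1/113915 = -4342/36721 - 1515/22783 = -154556101/836614543 ≈ -0.18474)
S(Q) = (147 + Q)/(-250 + Q)
(g - 22*(-5908)) + S(-654/(-30)) = (-154556101/836614543 - 22*(-5908)) + (147 - 654/(-30))/(-250 - 654/(-30)) = (-154556101/836614543 - 1*(-129976)) + (147 - 654*(-1/30))/(-250 - 654*(-1/30)) = (-154556101/836614543 + 129976) + (147 + 109/5)/(-250 + 109/5) = 108739657284867/836614543 + (844/5)/(-1141/5) = 108739657284867/836614543 - 5/1141*844/5 = 108739657284867/836614543 - 844/1141 = 124071242859358955/954577193563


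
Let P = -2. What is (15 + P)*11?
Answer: 143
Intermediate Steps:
(15 + P)*11 = (15 - 2)*11 = 13*11 = 143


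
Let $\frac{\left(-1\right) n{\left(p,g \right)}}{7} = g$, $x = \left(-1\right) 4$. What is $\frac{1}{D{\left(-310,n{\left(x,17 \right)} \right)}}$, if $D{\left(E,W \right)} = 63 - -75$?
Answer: $\frac{1}{138} \approx 0.0072464$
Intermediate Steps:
$x = -4$
$n{\left(p,g \right)} = - 7 g$
$D{\left(E,W \right)} = 138$ ($D{\left(E,W \right)} = 63 + 75 = 138$)
$\frac{1}{D{\left(-310,n{\left(x,17 \right)} \right)}} = \frac{1}{138}$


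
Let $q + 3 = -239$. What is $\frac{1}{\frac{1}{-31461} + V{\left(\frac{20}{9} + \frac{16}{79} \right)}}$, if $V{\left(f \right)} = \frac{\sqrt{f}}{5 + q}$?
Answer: $\frac{139603499811}{189596202005} - \frac{156387534318 \sqrt{34049}}{189596202005} \approx -151.47$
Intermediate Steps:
$q = -242$ ($q = -3 - 239 = -242$)
$V{\left(f \right)} = - \frac{\sqrt{f}}{237}$ ($V{\left(f \right)} = \frac{\sqrt{f}}{5 - 242} = \frac{\sqrt{f}}{-237} = - \frac{\sqrt{f}}{237}$)
$\frac{1}{\frac{1}{-31461} + V{\left(\frac{20}{9} + \frac{16}{79} \right)}} = \frac{1}{\frac{1}{-31461} - \frac{\sqrt{\frac{20}{9} + \frac{16}{79}}}{237}} = \frac{1}{- \frac{1}{31461} - \frac{\sqrt{20 \cdot \frac{1}{9} + 16 \cdot \frac{1}{79}}}{237}} = \frac{1}{- \frac{1}{31461} - \frac{\sqrt{\frac{20}{9} + \frac{16}{79}}}{237}} = \frac{1}{- \frac{1}{31461} - \frac{\sqrt{\frac{1724}{711}}}{237}} = \frac{1}{- \frac{1}{31461} - \frac{\frac{2}{237} \sqrt{34049}}{237}} = \frac{1}{- \frac{1}{31461} - \frac{2 \sqrt{34049}}{56169}}$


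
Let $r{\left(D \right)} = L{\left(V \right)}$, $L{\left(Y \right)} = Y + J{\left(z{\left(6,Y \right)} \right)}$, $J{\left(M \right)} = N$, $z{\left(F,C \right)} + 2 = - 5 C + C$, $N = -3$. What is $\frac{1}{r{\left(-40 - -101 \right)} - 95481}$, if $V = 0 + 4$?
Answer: $- \frac{1}{95480} \approx -1.0473 \cdot 10^{-5}$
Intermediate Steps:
$z{\left(F,C \right)} = -2 - 4 C$ ($z{\left(F,C \right)} = -2 + \left(- 5 C + C\right) = -2 - 4 C$)
$J{\left(M \right)} = -3$
$V = 4$
$L{\left(Y \right)} = -3 + Y$ ($L{\left(Y \right)} = Y - 3 = -3 + Y$)
$r{\left(D \right)} = 1$ ($r{\left(D \right)} = -3 + 4 = 1$)
$\frac{1}{r{\left(-40 - -101 \right)} - 95481} = \frac{1}{1 - 95481} = \frac{1}{-95480} = - \frac{1}{95480}$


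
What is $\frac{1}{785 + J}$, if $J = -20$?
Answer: $\frac{1}{765} \approx 0.0013072$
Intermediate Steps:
$\frac{1}{785 + J} = \frac{1}{785 - 20} = \frac{1}{765}$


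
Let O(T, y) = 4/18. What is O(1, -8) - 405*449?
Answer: -1636603/9 ≈ -1.8184e+5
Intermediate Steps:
O(T, y) = 2/9 (O(T, y) = 4*(1/18) = 2/9)
O(1, -8) - 405*449 = 2/9 - 405*449 = 2/9 - 181845 = -1636603/9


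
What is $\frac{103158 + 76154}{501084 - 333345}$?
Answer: $\frac{179312}{167739} \approx 1.069$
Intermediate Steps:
$\frac{103158 + 76154}{501084 - 333345} = \frac{179312}{167739}$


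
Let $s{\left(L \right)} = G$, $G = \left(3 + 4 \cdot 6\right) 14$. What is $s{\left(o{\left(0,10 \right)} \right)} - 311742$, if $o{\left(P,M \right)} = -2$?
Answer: $-311364$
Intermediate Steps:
$G = 378$ ($G = \left(3 + 24\right) 14 = 27 \cdot 14 = 378$)
$s{\left(L \right)} = 378$
$s{\left(o{\left(0,10 \right)} \right)} - 311742 = 378 - 311742 = -311364$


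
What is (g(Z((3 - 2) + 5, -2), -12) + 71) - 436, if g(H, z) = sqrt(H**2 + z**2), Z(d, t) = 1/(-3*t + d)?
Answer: -365 + sqrt(20737)/12 ≈ -353.00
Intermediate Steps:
Z(d, t) = 1/(d - 3*t)
(g(Z((3 - 2) + 5, -2), -12) + 71) - 436 = (sqrt((1/(((3 - 2) + 5) - 3*(-2)))**2 + (-12)**2) + 71) - 436 = (sqrt((1/((1 + 5) + 6))**2 + 144) + 71) - 436 = (sqrt((1/(6 + 6))**2 + 144) + 71) - 436 = (sqrt((1/12)**2 + 144) + 71) - 436 = (sqrt(1/144 + 144) + 71) - 436 = (sqrt(20737/144) + 71) - 436 = (sqrt(20737)/12 + 71) - 436 = (71 + sqrt(20737)/12) - 436 = -365 + sqrt(20737)/12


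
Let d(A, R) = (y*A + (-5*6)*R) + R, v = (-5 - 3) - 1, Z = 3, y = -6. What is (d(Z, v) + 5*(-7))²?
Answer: 43264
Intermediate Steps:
v = -9 (v = -8 - 1 = -9)
d(A, R) = -29*R - 6*A (d(A, R) = (-6*A + (-5*6)*R) + R = (-6*A - 30*R) + R = (-30*R - 6*A) + R = -29*R - 6*A)
(d(Z, v) + 5*(-7))² = ((-29*(-9) - 6*3) + 5*(-7))² = ((261 - 18) - 35)² = (243 - 35)² = 208² = 43264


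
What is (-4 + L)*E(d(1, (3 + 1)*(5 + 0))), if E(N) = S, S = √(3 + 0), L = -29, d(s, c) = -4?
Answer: -33*√3 ≈ -57.158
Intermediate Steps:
S = √3 ≈ 1.7320
E(N) = √3
(-4 + L)*E(d(1, (3 + 1)*(5 + 0))) = (-4 - 29)*√3 = -33*√3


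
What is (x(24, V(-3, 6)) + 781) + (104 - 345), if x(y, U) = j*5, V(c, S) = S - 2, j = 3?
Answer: 555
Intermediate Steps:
V(c, S) = -2 + S
x(y, U) = 15 (x(y, U) = 3*5 = 15)
(x(24, V(-3, 6)) + 781) + (104 - 345) = (15 + 781) + (104 - 345) = 796 - 241 = 555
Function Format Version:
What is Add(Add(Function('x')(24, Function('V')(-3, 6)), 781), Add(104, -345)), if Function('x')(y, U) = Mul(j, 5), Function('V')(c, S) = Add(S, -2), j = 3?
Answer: 555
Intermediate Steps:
Function('V')(c, S) = Add(-2, S)
Function('x')(y, U) = 15 (Function('x')(y, U) = Mul(3, 5) = 15)
Add(Add(Function('x')(24, Function('V')(-3, 6)), 781), Add(104, -345)) = Add(Add(15, 781), Add(104, -345)) = Add(796, -241) = 555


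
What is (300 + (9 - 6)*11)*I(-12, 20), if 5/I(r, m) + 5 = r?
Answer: -1665/17 ≈ -97.941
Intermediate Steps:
I(r, m) = 5/(-5 + r)
(300 + (9 - 6)*11)*I(-12, 20) = (300 + (9 - 6)*11)*(5/(-5 - 12)) = (300 + 3*11)*(5/(-17)) = (300 + 33)*(5*(-1/17)) = 333*(-5/17) = -1665/17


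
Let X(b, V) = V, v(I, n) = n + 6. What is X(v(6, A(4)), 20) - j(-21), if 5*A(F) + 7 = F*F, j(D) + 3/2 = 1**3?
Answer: 41/2 ≈ 20.500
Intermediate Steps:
j(D) = -1/2 (j(D) = -3/2 + 1**3 = -3/2 + 1 = -1/2)
A(F) = -7/5 + F**2/5 (A(F) = -7/5 + (F*F)/5 = -7/5 + F**2/5)
v(I, n) = 6 + n
X(v(6, A(4)), 20) - j(-21) = 20 - 1*(-1/2) = 20 + 1/2 = 41/2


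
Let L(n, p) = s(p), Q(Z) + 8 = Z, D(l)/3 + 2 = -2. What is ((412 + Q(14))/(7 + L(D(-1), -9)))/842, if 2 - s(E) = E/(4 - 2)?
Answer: 418/11367 ≈ 0.036773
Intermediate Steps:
D(l) = -12 (D(l) = -6 + 3*(-2) = -6 - 6 = -12)
Q(Z) = -8 + Z
s(E) = 2 - E/2 (s(E) = 2 - E/(4 - 2) = 2 - E/2)
L(n, p) = 2 - p/2
((412 + Q(14))/(7 + L(D(-1), -9)))/842 = ((412 + (-8 + 14))/(7 + (2 - ½*(-9))))/842 = ((412 + 6)/(7 + (2 + 9/2)))*(1/842) = (418/(7 + 13/2))*(1/842) = (418/(27/2))*(1/842) = (418*(2/27))*(1/842) = (836/27)*(1/842) = 418/11367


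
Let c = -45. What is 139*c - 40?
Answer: -6295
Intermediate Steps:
139*c - 40 = 139*(-45) - 40 = -6255 - 40 = -6295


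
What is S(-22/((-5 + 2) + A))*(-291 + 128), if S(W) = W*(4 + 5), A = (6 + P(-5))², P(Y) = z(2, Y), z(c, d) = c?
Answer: 32274/61 ≈ 529.08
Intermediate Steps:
P(Y) = 2
A = 64 (A = (6 + 2)² = 8² = 64)
S(W) = 9*W (S(W) = W*9 = 9*W)
S(-22/((-5 + 2) + A))*(-291 + 128) = (9*(-22/((-5 + 2) + 64)))*(-291 + 128) = (9*(-22/(-3 + 64)))*(-163) = (9*(-22/61))*(-163) = -198/61*(-163) = 32274/61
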